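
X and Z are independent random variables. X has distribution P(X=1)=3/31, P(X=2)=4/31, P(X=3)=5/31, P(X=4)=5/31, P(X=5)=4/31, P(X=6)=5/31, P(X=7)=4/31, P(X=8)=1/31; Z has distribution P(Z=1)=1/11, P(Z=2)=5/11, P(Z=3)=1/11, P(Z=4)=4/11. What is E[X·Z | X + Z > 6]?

P(X + Z > 6) = 195/341.
Summing XZ·P(x,y) over outcomes with X + Z > 6 gives 3180/341.
E[X·Z | X + Z > 6] = (3180/341) / (195/341) = 212/13.

212/13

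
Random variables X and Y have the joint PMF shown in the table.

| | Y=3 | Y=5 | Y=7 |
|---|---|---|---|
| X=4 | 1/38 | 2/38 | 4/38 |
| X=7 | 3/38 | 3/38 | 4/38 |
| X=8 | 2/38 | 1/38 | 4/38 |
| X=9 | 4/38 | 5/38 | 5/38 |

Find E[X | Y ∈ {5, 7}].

P(Y ∈ {5, 7}) = 14/19.
Σ X·P over the event = 4·(2/38) + 4·(4/38) + 7·(3/38) + 7·(4/38) + 8·(1/38) + 8·(4/38) + 9·(5/38) + 9·(5/38) = 203/38.
E[X | Y ∈ {5, 7}] = (203/38) / (14/19) = 29/4.

29/4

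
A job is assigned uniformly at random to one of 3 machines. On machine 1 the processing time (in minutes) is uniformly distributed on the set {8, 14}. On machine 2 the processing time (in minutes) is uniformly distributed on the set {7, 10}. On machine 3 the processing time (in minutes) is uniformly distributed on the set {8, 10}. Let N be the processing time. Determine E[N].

19/2

E[N | machine 1] = (8+14)/2 = 11.
E[N | machine 2] = (7+10)/2 = 17/2.
E[N | machine 3] = (8+10)/2 = 9.
E[N] = (1/3)·(11) + (1/3)·(17/2) + (1/3)·(9) = 19/2.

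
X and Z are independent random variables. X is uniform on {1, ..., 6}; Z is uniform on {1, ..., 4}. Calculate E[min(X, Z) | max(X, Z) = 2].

4/3

Outcomes with max(X, Z) = 2: (1,2), (2,1), (2,2), each with probability 1/24.
E[min(X, Z) | max(X, Z) = 2] = (1 + 1 + 2) / 3 = 4/3.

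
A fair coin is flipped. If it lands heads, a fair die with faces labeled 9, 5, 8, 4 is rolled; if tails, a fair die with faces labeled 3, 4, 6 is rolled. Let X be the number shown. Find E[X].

65/12

E[X | heads] = (9+5+8+4)/4 = 13/2.
E[X | tails] = (3+4+6)/3 = 13/3.
E[X] = (1/2)·(13/2) + (1/2)·(13/3) = 65/12.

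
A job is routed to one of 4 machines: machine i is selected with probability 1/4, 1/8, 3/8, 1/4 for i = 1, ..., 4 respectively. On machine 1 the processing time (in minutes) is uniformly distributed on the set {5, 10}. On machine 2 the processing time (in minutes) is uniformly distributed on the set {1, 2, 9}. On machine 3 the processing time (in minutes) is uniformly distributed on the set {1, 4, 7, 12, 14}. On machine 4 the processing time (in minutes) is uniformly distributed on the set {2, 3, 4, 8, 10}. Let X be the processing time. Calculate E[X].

263/40

E[X | machine 1] = (5+10)/2 = 15/2.
E[X | machine 2] = (1+2+9)/3 = 4.
E[X | machine 3] = (1+4+7+12+14)/5 = 38/5.
E[X | machine 4] = (2+3+4+8+10)/5 = 27/5.
By the law of total expectation,
E[X] = (1/4)·(15/2) + (1/8)·(4) + (3/8)·(38/5) + (1/4)·(27/5) = 263/40.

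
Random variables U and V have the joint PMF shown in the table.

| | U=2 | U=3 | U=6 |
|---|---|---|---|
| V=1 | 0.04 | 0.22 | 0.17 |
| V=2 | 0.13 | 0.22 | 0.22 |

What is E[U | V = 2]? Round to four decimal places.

3.9298

P(V = 2) = 0.57.
Σ U·P over the event = 2·(0.13) + 3·(0.22) + 6·(0.22) = 2.24.
E[U | V = 2] = (2.24) / (0.57) = 3.9298.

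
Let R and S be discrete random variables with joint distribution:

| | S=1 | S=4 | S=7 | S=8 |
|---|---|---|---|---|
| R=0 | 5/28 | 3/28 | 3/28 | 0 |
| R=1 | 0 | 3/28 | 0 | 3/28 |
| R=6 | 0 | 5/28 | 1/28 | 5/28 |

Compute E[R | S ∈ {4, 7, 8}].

72/23

P(S ∈ {4, 7, 8}) = 23/28.
Σ R·P over the event = 0·(3/28) + 0·(3/28) + 1·(3/28) + 1·(3/28) + 6·(5/28) + 6·(1/28) + 6·(5/28) = 18/7.
E[R | S ∈ {4, 7, 8}] = (18/7) / (23/28) = 72/23.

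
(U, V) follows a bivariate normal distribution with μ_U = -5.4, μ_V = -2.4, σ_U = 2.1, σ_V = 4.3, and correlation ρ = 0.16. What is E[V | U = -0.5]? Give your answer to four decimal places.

For a bivariate normal, E[V | U=x] = μ_V + ρ·(σ_V/σ_U)·(x − μ_U).
E[V | U=-0.5] = -2.4 + (0.16)·(4.3/2.1)·(-0.5 − (-5.4)) = -2.4 + (0.32762)·(4.9) = -0.7947.

-0.7947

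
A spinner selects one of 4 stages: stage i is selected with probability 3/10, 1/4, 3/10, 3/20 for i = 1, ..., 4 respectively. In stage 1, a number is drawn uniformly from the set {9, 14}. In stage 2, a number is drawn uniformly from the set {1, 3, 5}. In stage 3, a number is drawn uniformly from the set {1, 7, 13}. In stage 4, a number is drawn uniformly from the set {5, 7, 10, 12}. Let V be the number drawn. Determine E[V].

E[V | stage 1] = (9+14)/2 = 23/2.
E[V | stage 2] = (1+3+5)/3 = 3.
E[V | stage 3] = (1+7+13)/3 = 7.
E[V | stage 4] = (5+7+10+12)/4 = 17/2.
By the law of total expectation,
E[V] = (3/10)·(23/2) + (1/4)·(3) + (3/10)·(7) + (3/20)·(17/2) = 303/40.

303/40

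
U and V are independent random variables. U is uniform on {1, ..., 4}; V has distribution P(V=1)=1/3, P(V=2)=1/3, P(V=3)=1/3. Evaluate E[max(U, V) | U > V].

10/3

P(U > V) = 1/2.
Summing max(U,V)·P(x,y) over outcomes with U > V gives 5/3.
E[max(U, V) | U > V] = (5/3) / (1/2) = 10/3.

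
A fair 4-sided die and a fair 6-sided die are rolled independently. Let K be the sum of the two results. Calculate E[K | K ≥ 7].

P(K ≥ 7) = 5/12.
Σ over the event: 7·1/6 + 8·1/8 + 9·1/12 + 10·1/24 = 10/3.
E[K | K ≥ 7] = (10/3) / (5/12) = 8.

8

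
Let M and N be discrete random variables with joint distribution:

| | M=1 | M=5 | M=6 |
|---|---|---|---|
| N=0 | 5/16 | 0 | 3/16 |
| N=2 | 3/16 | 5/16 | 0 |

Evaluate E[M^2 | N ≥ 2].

16

P(N ≥ 2) = 1/2.
Σ M^2·P over the event = 1·(3/16) + 25·(5/16) = 8.
E[M^2 | N ≥ 2] = (8) / (1/2) = 16.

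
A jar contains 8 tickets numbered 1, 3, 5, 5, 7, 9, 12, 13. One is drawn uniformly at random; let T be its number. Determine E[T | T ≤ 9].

P(T ≤ 9) = 3/4.
Σ over the event: 1·1/8 + 3·1/8 + 5·1/4 + 7·1/8 + 9·1/8 = 15/4.
E[T | T ≤ 9] = (15/4) / (3/4) = 5.

5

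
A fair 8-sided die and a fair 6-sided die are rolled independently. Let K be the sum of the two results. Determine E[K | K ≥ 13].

40/3

P(K ≥ 13) = 1/16.
Σ over the event: 13·1/24 + 14·1/48 = 5/6.
E[K | K ≥ 13] = (5/6) / (1/16) = 40/3.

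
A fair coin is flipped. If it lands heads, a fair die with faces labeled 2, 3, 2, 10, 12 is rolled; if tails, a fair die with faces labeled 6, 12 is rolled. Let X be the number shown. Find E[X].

37/5

E[X | heads] = (2+3+2+10+12)/5 = 29/5.
E[X | tails] = (6+12)/2 = 9.
By the law of total expectation,
E[X] = (1/2)·(29/5) + (1/2)·(9) = 37/5.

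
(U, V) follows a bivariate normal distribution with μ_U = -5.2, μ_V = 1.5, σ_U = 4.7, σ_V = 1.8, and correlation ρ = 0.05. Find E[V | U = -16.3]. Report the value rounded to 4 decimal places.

For a bivariate normal, E[V | U=x] = μ_V + ρ·(σ_V/σ_U)·(x − μ_U).
E[V | U=-16.3] = 1.5 + (0.05)·(1.8/4.7)·(-16.3 − (-5.2)) = 1.5 + (0.019149)·(-11.1) = 1.2874.

1.2874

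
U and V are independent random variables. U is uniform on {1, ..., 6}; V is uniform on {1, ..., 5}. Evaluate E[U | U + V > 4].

95/24

P(U + V > 4) = 4/5.
Summing U·P(x,y) over outcomes with U + V > 4 gives 19/6.
E[U | U + V > 4] = (19/6) / (4/5) = 95/24.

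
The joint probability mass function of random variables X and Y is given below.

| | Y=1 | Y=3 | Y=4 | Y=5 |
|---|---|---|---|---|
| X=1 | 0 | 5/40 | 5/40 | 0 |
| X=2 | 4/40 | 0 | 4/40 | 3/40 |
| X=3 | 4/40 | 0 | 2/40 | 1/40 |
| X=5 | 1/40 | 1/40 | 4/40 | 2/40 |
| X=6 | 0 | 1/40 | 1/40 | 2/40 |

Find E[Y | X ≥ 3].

P(X ≥ 3) = 19/40.
Summing Y·P(X=x,Y=y) over the conditioning event gives 8/5.
E[Y | X ≥ 3] = (8/5) / (19/40) = 64/19.

64/19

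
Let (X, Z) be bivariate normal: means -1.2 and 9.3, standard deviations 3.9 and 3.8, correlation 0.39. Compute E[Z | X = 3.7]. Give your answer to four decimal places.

11.1620

The regression of Z on X has slope ρ·σ_Z/σ_X and passes through (μ_X, μ_Z).
E[Z | X=3.7] = 9.3 + (0.39)·(3.8/3.9)·(3.7 − (-1.2)) = 9.3 + (0.38)·(4.9) = 11.1620.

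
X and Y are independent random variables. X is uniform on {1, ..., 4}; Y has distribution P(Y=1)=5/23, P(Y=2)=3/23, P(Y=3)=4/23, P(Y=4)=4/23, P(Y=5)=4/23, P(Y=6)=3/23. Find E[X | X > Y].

P(X > Y) = 25/92.
Summing X·P(x,y) over outcomes with X > Y gives 41/46.
E[X | X > Y] = (41/46) / (25/92) = 82/25.

82/25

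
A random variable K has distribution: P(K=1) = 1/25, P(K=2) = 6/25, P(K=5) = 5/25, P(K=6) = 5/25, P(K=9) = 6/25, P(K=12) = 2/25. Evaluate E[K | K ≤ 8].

4

P(K ≤ 8) = 17/25.
Σ over the event: 1·1/25 + 2·6/25 + 5·1/5 + 6·1/5 = 68/25.
E[K | K ≤ 8] = (68/25) / (17/25) = 4.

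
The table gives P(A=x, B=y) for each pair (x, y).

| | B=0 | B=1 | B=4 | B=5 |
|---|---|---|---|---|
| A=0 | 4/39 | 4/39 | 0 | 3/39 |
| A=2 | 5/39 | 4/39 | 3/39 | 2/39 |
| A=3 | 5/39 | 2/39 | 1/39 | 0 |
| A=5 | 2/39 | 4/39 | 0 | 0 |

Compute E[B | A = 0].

P(A = 0) = 11/39.
Σ B·P over the event = 0·(4/39) + 1·(4/39) + 5·(3/39) = 19/39.
E[B | A = 0] = (19/39) / (11/39) = 19/11.

19/11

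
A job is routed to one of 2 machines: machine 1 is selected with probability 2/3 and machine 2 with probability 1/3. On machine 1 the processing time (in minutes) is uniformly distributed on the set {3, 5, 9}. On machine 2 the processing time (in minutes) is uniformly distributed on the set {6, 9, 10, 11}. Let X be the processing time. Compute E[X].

61/9

E[X | machine 1] = (3+5+9)/3 = 17/3.
E[X | machine 2] = (6+9+10+11)/4 = 9.
E[X] = (2/3)·(17/3) + (1/3)·(9) = 61/9.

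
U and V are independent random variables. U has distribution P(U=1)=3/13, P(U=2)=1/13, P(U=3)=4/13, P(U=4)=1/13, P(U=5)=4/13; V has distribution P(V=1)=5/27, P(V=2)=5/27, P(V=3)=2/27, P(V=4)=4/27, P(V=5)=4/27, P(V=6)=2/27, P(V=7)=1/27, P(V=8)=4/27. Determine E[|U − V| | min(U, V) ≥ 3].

293/153

P(min(U, V) ≥ 3) = 17/39.
Summing |U−V|·P(x,y) over outcomes with min(U, V) ≥ 3 gives 293/351.
E[|U − V| | min(U, V) ≥ 3] = (293/351) / (17/39) = 293/153.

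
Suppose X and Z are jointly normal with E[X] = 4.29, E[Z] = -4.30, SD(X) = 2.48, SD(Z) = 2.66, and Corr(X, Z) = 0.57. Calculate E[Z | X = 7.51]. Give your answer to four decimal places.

For a bivariate normal, E[Z | X=x] = μ_Z + ρ·(σ_Z/σ_X)·(x − μ_X).
E[Z | X=7.51] = -4.30 + (0.57)·(2.66/2.48)·(7.51 − (4.29)) = -4.30 + (0.61137)·(3.22) = -2.3314.

-2.3314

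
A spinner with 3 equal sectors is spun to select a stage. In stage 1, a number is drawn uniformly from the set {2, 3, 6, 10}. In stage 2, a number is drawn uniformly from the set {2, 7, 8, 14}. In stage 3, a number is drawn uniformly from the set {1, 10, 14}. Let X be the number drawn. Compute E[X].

64/9

E[X | stage 1] = (2+3+6+10)/4 = 21/4.
E[X | stage 2] = (2+7+8+14)/4 = 31/4.
E[X | stage 3] = (1+10+14)/3 = 25/3.
By the law of total expectation,
E[X] = (1/3)·(21/4) + (1/3)·(31/4) + (1/3)·(25/3) = 64/9.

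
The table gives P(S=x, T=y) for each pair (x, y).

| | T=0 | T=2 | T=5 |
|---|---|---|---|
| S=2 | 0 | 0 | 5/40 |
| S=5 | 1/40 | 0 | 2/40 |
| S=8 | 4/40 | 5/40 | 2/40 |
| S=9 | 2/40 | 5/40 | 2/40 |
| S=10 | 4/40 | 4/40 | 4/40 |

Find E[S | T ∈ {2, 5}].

219/29

P(T ∈ {2, 5}) = 29/40.
Summing S·P(S=x,T=y) over the conditioning event gives 219/40.
E[S | T ∈ {2, 5}] = (219/40) / (29/40) = 219/29.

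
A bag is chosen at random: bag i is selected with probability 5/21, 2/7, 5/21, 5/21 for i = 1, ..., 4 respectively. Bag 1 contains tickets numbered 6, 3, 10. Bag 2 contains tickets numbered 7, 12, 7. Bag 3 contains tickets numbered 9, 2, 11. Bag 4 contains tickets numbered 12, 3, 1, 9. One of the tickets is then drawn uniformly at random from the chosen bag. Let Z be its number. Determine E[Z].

E[Z | bag 1] = (6+3+10)/3 = 19/3.
E[Z | bag 2] = (7+12+7)/3 = 26/3.
E[Z | bag 3] = (9+2+11)/3 = 22/3.
E[Z | bag 4] = (12+3+1+9)/4 = 25/4.
By the law of total expectation,
E[Z] = (5/21)·(19/3) + (2/7)·(26/3) + (5/21)·(22/3) + (5/21)·(25/4) = 1819/252.

1819/252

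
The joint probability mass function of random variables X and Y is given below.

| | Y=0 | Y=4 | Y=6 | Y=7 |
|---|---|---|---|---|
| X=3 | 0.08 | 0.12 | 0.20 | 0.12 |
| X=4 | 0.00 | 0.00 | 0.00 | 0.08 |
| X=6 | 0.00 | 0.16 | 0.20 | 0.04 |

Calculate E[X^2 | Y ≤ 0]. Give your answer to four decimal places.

P(Y ≤ 0) = 0.08.
Σ X^2·P over the event = 9·(0.08) = 0.72.
E[X^2 | Y ≤ 0] = (0.72) / (0.08) = 9.0000.

9.0000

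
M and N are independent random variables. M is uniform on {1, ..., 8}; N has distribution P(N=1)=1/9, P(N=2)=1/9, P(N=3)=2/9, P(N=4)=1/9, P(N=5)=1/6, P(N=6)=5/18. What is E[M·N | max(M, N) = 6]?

876/43

P(max(M, N) = 6) = 43/144.
Summing MN·P(x,y) over outcomes with max(M, N) = 6 gives 73/12.
E[M·N | max(M, N) = 6] = (73/12) / (43/144) = 876/43.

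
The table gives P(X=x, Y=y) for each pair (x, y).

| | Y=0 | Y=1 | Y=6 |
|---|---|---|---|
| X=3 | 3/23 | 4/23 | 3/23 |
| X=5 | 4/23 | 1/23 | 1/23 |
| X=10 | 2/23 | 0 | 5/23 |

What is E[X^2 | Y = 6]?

P(Y = 6) = 9/23.
Summing X^2·P(X=x,Y=y) over the conditioning event gives 24.
E[X^2 | Y = 6] = (24) / (9/23) = 184/3.

184/3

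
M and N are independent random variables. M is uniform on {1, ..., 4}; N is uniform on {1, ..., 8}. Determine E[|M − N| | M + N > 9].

Outcomes with M + N > 9: (2,8), (3,7), (3,8), (4,6), (4,7), (4,8), each with probability 1/32.
E[|M − N| | M + N > 9] = (6 + 4 + 5 + 2 + 3 + 4) / 6 = 4.

4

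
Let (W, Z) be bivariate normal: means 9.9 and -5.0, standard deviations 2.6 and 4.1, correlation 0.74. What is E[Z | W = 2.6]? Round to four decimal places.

-13.5185

For a bivariate normal, E[Z | W=x] = μ_Z + ρ·(σ_Z/σ_W)·(x − μ_W).
E[Z | W=2.6] = -5.0 + (0.74)·(4.1/2.6)·(2.6 − (9.9)) = -5.0 + (1.16692)·(-7.3) = -13.5185.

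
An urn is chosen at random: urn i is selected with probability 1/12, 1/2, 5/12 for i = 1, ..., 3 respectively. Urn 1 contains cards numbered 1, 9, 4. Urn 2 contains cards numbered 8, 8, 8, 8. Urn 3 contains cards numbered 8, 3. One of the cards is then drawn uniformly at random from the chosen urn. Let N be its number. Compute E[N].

E[N | urn 1] = (1+9+4)/3 = 14/3.
E[N | urn 2] = (8+8+8+8)/4 = 8.
E[N | urn 3] = (8+3)/2 = 11/2.
By the law of total expectation,
E[N] = (1/12)·(14/3) + (1/2)·(8) + (5/12)·(11/2) = 481/72.

481/72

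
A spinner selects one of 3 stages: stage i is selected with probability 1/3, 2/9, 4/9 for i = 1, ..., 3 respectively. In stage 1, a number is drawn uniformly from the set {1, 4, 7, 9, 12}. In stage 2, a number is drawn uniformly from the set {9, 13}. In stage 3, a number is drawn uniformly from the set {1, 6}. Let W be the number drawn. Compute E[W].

31/5

E[W | stage 1] = (1+4+7+9+12)/5 = 33/5.
E[W | stage 2] = (9+13)/2 = 11.
E[W | stage 3] = (1+6)/2 = 7/2.
E[W] = (1/3)·(33/5) + (2/9)·(11) + (4/9)·(7/2) = 31/5.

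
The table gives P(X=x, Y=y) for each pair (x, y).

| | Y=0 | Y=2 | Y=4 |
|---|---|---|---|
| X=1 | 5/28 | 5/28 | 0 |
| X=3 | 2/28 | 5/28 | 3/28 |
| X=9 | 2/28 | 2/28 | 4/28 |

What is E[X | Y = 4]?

45/7

P(Y = 4) = 1/4.
Σ X·P over the event = 3·(3/28) + 9·(4/28) = 45/28.
E[X | Y = 4] = (45/28) / (1/4) = 45/7.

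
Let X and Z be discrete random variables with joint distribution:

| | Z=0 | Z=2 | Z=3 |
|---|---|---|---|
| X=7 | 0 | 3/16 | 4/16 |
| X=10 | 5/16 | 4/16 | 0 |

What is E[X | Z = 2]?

61/7

P(Z = 2) = 7/16.
Summing X·P(X=x,Z=y) over the conditioning event gives 61/16.
E[X | Z = 2] = (61/16) / (7/16) = 61/7.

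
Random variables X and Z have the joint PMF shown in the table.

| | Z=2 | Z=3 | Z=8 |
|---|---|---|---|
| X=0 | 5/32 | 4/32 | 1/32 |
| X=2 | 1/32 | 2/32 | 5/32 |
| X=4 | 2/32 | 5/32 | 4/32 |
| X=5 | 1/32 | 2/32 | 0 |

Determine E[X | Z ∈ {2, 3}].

P(Z ∈ {2, 3}) = 11/16.
Summing X·P(X=x,Z=y) over the conditioning event gives 49/32.
E[X | Z ∈ {2, 3}] = (49/32) / (11/16) = 49/22.

49/22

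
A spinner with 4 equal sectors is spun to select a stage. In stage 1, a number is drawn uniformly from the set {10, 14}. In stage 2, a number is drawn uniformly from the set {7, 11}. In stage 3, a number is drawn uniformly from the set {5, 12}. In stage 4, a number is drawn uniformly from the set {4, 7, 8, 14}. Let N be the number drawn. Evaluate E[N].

151/16

E[N | stage 1] = (10+14)/2 = 12.
E[N | stage 2] = (7+11)/2 = 9.
E[N | stage 3] = (5+12)/2 = 17/2.
E[N | stage 4] = (4+7+8+14)/4 = 33/4.
E[N] = (1/4)·(12) + (1/4)·(9) + (1/4)·(17/2) + (1/4)·(33/4) = 151/16.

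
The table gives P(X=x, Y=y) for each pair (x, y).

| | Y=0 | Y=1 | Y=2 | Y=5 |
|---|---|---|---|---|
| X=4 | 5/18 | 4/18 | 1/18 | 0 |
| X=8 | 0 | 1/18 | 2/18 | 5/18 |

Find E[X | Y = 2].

P(Y = 2) = 1/6.
Σ X·P over the event = 4·(1/18) + 8·(2/18) = 10/9.
E[X | Y = 2] = (10/9) / (1/6) = 20/3.

20/3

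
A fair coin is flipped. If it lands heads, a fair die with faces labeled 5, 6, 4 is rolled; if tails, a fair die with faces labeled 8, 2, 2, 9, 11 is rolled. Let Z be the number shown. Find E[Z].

57/10

E[Z | heads] = (5+6+4)/3 = 5.
E[Z | tails] = (8+2+2+9+11)/5 = 32/5.
E[Z] = (1/2)·(5) + (1/2)·(32/5) = 57/10.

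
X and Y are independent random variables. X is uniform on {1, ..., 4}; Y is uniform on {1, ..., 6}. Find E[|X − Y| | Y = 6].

Outcomes with Y = 6: (1,6), (2,6), (3,6), (4,6), each with probability 1/24.
E[|X − Y| | Y = 6] = (5 + 4 + 3 + 2) / 4 = 7/2.

7/2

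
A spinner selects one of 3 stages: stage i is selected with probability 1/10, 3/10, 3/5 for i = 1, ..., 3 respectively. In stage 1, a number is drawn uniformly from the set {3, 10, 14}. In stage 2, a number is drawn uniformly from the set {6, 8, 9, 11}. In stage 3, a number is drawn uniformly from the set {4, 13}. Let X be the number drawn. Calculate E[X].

E[X | stage 1] = (3+10+14)/3 = 9.
E[X | stage 2] = (6+8+9+11)/4 = 17/2.
E[X | stage 3] = (4+13)/2 = 17/2.
E[X] = (1/10)·(9) + (3/10)·(17/2) + (3/5)·(17/2) = 171/20.

171/20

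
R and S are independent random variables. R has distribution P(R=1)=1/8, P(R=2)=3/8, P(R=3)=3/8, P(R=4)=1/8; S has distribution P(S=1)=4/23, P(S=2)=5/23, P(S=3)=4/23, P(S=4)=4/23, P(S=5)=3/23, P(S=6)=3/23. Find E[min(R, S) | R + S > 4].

79/33

P(R + S > 4) = 33/46.
Summing min(R,S)·P(x,y) over outcomes with R + S > 4 gives 79/46.
E[min(R, S) | R + S > 4] = (79/46) / (33/46) = 79/33.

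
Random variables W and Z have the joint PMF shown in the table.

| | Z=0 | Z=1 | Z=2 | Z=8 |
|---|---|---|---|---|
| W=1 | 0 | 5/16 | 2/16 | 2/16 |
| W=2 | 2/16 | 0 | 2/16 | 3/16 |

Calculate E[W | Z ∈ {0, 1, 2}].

P(Z ∈ {0, 1, 2}) = 11/16.
Summing W·P(W=x,Z=y) over the conditioning event gives 15/16.
E[W | Z ∈ {0, 1, 2}] = (15/16) / (11/16) = 15/11.

15/11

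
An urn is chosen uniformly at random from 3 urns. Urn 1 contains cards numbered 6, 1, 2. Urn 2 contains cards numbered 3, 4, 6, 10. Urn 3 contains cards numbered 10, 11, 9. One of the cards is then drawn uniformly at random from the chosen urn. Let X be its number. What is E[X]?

E[X | urn 1] = (6+1+2)/3 = 3.
E[X | urn 2] = (3+4+6+10)/4 = 23/4.
E[X | urn 3] = (10+11+9)/3 = 10.
E[X] = (1/3)·(3) + (1/3)·(23/4) + (1/3)·(10) = 25/4.

25/4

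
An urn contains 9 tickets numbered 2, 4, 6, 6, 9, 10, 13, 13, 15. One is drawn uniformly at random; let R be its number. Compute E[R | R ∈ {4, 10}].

7

P(R ∈ {4, 10}) = 2/9.
Σ over the event: 4·1/9 + 10·1/9 = 14/9.
E[R | R ∈ {4, 10}] = (14/9) / (2/9) = 7.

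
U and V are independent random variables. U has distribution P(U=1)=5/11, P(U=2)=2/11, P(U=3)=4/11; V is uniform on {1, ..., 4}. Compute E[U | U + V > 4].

P(U + V > 4) = 21/44.
Summing U·P(x,y) over outcomes with U + V > 4 gives 49/44.
E[U | U + V > 4] = (49/44) / (21/44) = 7/3.

7/3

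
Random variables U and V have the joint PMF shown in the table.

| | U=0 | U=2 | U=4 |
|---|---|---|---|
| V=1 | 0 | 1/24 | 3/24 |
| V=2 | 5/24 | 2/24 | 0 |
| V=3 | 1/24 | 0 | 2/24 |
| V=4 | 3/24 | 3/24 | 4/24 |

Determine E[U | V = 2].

P(V = 2) = 7/24.
Σ U·P over the event = 0·(5/24) + 2·(2/24) = 1/6.
E[U | V = 2] = (1/6) / (7/24) = 4/7.

4/7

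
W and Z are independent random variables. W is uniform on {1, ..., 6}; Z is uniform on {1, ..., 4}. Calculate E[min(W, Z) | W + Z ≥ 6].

37/14

P(W + Z ≥ 6) = 7/12.
Summing min(W,Z)·P(x,y) over outcomes with W + Z ≥ 6 gives 37/24.
E[min(W, Z) | W + Z ≥ 6] = (37/24) / (7/12) = 37/14.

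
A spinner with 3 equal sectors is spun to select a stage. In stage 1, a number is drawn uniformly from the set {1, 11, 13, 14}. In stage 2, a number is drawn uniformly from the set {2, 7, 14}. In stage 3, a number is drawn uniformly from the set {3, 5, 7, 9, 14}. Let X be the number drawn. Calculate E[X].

1501/180

E[X | stage 1] = (1+11+13+14)/4 = 39/4.
E[X | stage 2] = (2+7+14)/3 = 23/3.
E[X | stage 3] = (3+5+7+9+14)/5 = 38/5.
By the law of total expectation,
E[X] = (1/3)·(39/4) + (1/3)·(23/3) + (1/3)·(38/5) = 1501/180.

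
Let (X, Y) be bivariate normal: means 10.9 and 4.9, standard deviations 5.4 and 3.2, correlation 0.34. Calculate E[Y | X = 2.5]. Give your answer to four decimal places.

3.2076

E[Y | X=x] = μ_Y + ρ(σ_Y/σ_X)(x − μ_X) for jointly normal variables.
E[Y | X=2.5] = 4.9 + (0.34)·(3.2/5.4)·(2.5 − (10.9)) = 4.9 + (0.20148)·(-8.4) = 3.2076.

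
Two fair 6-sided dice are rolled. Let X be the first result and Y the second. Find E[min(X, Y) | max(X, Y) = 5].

25/9

Outcomes with max(X, Y) = 5: (1,5), (2,5), (3,5), (4,5), (5,1), (5,2), (5,3), (5,4), (5,5), each with probability 1/36.
E[min(X, Y) | max(X, Y) = 5] = (1 + 2 + 3 + 4 + 1 + 2 + 3 + 4 + 5) / 9 = 25/9.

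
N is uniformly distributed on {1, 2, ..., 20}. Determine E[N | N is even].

Given N is even, N is equally likely to be any of {2, 4, 6, 8, 10, 12, 14, 16, 18, 20}.
E[N | N is even] = (2 + 4 + 6 + 8 + 10 + 12 + 14 + 16 + 18 + 20) / 10 = 11.

11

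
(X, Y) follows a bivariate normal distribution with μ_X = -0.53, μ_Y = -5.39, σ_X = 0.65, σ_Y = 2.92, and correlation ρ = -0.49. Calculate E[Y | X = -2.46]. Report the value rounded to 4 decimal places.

The regression of Y on X has slope ρ·σ_Y/σ_X and passes through (μ_X, μ_Y).
E[Y | X=-2.46] = -5.39 + (-0.49)·(2.92/0.65)·(-2.46 − (-0.53)) = -5.39 + (-2.20123)·(-1.93) = -1.1416.

-1.1416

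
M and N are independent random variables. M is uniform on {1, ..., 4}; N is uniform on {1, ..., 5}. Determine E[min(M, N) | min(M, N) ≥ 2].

P(min(M, N) ≥ 2) = 3/5.
Summing min(M,N)·P(x,y) over outcomes with min(M, N) ≥ 2 gives 8/5.
E[min(M, N) | min(M, N) ≥ 2] = (8/5) / (3/5) = 8/3.

8/3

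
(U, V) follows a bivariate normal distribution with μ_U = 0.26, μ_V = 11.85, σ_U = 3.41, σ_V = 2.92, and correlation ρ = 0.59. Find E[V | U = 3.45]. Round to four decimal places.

13.4617

E[V | U=x] = μ_V + ρ(σ_V/σ_U)(x − μ_U) for jointly normal variables.
E[V | U=3.45] = 11.85 + (0.59)·(2.92/3.41)·(3.45 − (0.26)) = 11.85 + (0.50522)·(3.19) = 13.4617.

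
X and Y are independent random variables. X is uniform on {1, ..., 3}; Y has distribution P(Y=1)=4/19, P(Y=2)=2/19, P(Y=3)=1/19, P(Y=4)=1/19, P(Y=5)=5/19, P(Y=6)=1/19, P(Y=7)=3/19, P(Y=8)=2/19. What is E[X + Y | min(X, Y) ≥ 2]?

P(min(X, Y) ≥ 2) = 10/19.
Summing (X+Y)·P(x,y) over outcomes with min(X, Y) ≥ 2 gives 233/57.
E[X + Y | min(X, Y) ≥ 2] = (233/57) / (10/19) = 233/30.

233/30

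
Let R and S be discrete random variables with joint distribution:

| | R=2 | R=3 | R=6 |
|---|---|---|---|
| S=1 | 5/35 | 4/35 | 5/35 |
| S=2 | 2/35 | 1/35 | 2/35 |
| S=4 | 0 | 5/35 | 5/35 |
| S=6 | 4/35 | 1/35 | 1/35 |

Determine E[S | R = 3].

32/11

P(R = 3) = 11/35.
Σ S·P over the event = 1·(4/35) + 2·(1/35) + 4·(5/35) + 6·(1/35) = 32/35.
E[S | R = 3] = (32/35) / (11/35) = 32/11.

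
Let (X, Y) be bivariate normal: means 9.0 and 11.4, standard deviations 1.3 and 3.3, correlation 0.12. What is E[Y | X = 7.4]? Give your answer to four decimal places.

E[Y | X=x] = μ_Y + ρ(σ_Y/σ_X)(x − μ_X) for jointly normal variables.
E[Y | X=7.4] = 11.4 + (0.12)·(3.3/1.3)·(7.4 − (9.0)) = 11.4 + (0.30462)·(-1.6) = 10.9126.

10.9126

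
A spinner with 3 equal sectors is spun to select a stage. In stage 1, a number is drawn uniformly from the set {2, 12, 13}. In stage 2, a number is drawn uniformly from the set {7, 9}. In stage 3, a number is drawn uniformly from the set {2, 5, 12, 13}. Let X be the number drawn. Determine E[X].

E[X | stage 1] = (2+12+13)/3 = 9.
E[X | stage 2] = (7+9)/2 = 8.
E[X | stage 3] = (2+5+12+13)/4 = 8.
E[X] = (1/3)·(9) + (1/3)·(8) + (1/3)·(8) = 25/3.

25/3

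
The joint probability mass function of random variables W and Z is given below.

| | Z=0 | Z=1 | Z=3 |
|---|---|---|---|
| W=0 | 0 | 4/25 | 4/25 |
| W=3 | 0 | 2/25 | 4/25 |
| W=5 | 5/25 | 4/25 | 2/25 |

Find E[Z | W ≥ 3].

P(W ≥ 3) = 17/25.
Σ Z·P over the event = 1·(2/25) + 3·(4/25) + 0·(5/25) + 1·(4/25) + 3·(2/25) = 24/25.
E[Z | W ≥ 3] = (24/25) / (17/25) = 24/17.

24/17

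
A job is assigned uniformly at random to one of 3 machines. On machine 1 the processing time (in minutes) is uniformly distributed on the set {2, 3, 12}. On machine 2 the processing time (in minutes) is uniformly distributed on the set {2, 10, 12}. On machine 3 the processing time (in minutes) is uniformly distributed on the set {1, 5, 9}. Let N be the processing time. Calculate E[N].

E[N | machine 1] = (2+3+12)/3 = 17/3.
E[N | machine 2] = (2+10+12)/3 = 8.
E[N | machine 3] = (1+5+9)/3 = 5.
By the law of total expectation,
E[N] = (1/3)·(17/3) + (1/3)·(8) + (1/3)·(5) = 56/9.

56/9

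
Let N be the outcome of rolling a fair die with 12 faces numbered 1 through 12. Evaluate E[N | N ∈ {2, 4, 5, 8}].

19/4

P(N ∈ {2, 4, 5, 8}) = 1/3.
Σ over the event: 2·1/12 + 4·1/12 + 5·1/12 + 8·1/12 = 19/12.
E[N | N ∈ {2, 4, 5, 8}] = (19/12) / (1/3) = 19/4.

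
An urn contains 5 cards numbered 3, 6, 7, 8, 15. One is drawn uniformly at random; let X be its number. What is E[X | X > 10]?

15

P(X > 10) = 1/5.
Σ over the event: 15·1/5 = 3.
E[X | X > 10] = (3) / (1/5) = 15.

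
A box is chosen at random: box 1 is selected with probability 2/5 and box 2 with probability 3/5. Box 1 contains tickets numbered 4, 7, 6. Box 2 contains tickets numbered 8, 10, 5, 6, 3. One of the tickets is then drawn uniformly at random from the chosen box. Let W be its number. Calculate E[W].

458/75

E[W | box 1] = (4+7+6)/3 = 17/3.
E[W | box 2] = (8+10+5+6+3)/5 = 32/5.
E[W] = (2/5)·(17/3) + (3/5)·(32/5) = 458/75.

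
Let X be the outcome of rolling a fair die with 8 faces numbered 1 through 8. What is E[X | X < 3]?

Given X < 3, X is equally likely to be any of {1, 2}.
E[X | X < 3] = (1 + 2) / 2 = 3/2.

3/2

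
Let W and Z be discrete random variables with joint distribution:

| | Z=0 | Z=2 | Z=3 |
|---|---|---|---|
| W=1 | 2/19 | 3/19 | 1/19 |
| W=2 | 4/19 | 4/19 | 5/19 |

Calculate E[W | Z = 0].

P(Z = 0) = 6/19.
Σ W·P over the event = 1·(2/19) + 2·(4/19) = 10/19.
E[W | Z = 0] = (10/19) / (6/19) = 5/3.

5/3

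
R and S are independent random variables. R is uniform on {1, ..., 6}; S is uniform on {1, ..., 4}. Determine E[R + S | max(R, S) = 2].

Outcomes with max(R, S) = 2: (1,2), (2,1), (2,2), each with probability 1/24.
E[R + S | max(R, S) = 2] = (3 + 3 + 4) / 3 = 10/3.

10/3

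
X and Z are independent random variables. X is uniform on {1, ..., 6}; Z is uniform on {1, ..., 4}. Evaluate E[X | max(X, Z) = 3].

12/5

P(max(X, Z) = 3) = 5/24.
Summing X·P(x,y) over outcomes with max(X, Z) = 3 gives 1/2.
E[X | max(X, Z) = 3] = (1/2) / (5/24) = 12/5.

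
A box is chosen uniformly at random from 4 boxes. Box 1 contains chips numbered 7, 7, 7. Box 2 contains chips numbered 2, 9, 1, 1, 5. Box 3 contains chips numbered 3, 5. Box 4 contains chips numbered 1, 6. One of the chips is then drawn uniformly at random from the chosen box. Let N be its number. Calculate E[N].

181/40

E[N | box 1] = (7+7+7)/3 = 7.
E[N | box 2] = (2+9+1+1+5)/5 = 18/5.
E[N | box 3] = (3+5)/2 = 4.
E[N | box 4] = (1+6)/2 = 7/2.
By the law of total expectation,
E[N] = (1/4)·(7) + (1/4)·(18/5) + (1/4)·(4) + (1/4)·(7/2) = 181/40.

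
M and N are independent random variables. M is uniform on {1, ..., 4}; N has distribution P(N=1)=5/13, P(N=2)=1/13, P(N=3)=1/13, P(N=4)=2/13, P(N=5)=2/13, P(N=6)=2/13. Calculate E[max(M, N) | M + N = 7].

34/7

P(M + N = 7) = 7/52.
Summing max(M,N)·P(x,y) over outcomes with M + N = 7 gives 17/26.
E[max(M, N) | M + N = 7] = (17/26) / (7/52) = 34/7.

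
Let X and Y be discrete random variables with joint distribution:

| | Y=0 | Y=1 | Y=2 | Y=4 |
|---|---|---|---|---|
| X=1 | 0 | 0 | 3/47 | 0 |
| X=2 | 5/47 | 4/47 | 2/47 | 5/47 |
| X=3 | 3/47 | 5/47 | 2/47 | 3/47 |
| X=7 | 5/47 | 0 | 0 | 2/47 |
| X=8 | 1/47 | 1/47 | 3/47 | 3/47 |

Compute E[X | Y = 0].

31/7

P(Y = 0) = 14/47.
Summing X·P(X=x,Y=y) over the conditioning event gives 62/47.
E[X | Y = 0] = (62/47) / (14/47) = 31/7.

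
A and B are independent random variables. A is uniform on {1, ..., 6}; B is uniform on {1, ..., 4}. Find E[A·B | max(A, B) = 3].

Outcomes with max(A, B) = 3: (1,3), (2,3), (3,1), (3,2), (3,3), each with probability 1/24.
E[A·B | max(A, B) = 3] = (3 + 6 + 3 + 6 + 9) / 5 = 27/5.

27/5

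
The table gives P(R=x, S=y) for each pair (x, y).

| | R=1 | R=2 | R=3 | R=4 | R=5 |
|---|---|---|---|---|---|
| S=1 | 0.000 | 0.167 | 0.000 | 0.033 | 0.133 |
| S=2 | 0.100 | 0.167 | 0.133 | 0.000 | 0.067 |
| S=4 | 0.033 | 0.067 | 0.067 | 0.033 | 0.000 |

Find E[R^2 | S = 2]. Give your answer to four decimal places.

P(S = 2) = 0.467.
Σ R^2·P over the event = 1·(0.100) + 4·(0.167) + 9·(0.133) + 25·(0.067) = 3.640.
E[R^2 | S = 2] = (3.640) / (0.467) = 7.7944.

7.7944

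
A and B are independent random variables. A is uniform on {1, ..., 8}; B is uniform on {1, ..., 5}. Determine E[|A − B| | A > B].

16/5

P(A > B) = 5/8.
Summing |A−B|·P(x,y) over outcomes with A > B gives 2.
E[|A − B| | A > B] = (2) / (5/8) = 16/5.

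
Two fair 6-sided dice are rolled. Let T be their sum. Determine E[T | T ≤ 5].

4

P(T ≤ 5) = 5/18.
Σ over the event: 2·1/36 + 3·1/18 + 4·1/12 + 5·1/9 = 10/9.
E[T | T ≤ 5] = (10/9) / (5/18) = 4.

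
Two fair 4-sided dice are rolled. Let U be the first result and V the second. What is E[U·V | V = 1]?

5/2

Outcomes with V = 1: (1,1), (2,1), (3,1), (4,1), each with probability 1/16.
E[U·V | V = 1] = (1 + 2 + 3 + 4) / 4 = 5/2.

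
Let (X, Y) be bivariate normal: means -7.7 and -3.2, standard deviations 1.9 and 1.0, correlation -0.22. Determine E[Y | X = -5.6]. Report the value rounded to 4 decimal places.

The regression of Y on X has slope ρ·σ_Y/σ_X and passes through (μ_X, μ_Y).
E[Y | X=-5.6] = -3.2 + (-0.22)·(1.0/1.9)·(-5.6 − (-7.7)) = -3.2 + (-0.11579)·(2.1) = -3.4432.

-3.4432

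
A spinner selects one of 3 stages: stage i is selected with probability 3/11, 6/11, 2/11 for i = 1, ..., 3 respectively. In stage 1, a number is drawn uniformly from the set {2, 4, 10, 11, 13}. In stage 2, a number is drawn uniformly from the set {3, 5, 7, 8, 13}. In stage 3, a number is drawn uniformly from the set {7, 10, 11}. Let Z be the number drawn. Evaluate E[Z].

1288/165

E[Z | stage 1] = (2+4+10+11+13)/5 = 8.
E[Z | stage 2] = (3+5+7+8+13)/5 = 36/5.
E[Z | stage 3] = (7+10+11)/3 = 28/3.
E[Z] = (3/11)·(8) + (6/11)·(36/5) + (2/11)·(28/3) = 1288/165.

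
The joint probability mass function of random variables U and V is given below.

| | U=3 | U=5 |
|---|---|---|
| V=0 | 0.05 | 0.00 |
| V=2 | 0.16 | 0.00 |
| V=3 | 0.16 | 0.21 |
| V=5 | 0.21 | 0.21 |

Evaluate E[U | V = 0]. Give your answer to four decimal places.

3.0000

P(V = 0) = 0.05.
Σ U·P over the event = 3·(0.05) = 0.15.
E[U | V = 0] = (0.15) / (0.05) = 3.0000.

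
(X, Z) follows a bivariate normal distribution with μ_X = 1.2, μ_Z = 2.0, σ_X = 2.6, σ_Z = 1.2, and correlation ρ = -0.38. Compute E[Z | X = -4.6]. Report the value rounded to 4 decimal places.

For a bivariate normal, E[Z | X=x] = μ_Z + ρ·(σ_Z/σ_X)·(x − μ_X).
E[Z | X=-4.6] = 2.0 + (-0.38)·(1.2/2.6)·(-4.6 − (1.2)) = 2.0 + (-0.17538)·(-5.8) = 3.0172.

3.0172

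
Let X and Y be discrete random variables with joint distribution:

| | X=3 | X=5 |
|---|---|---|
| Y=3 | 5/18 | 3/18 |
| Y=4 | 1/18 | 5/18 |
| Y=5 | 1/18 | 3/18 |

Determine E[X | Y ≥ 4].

P(Y ≥ 4) = 5/9.
Σ X·P over the event = 3·(1/18) + 3·(1/18) + 5·(5/18) + 5·(3/18) = 23/9.
E[X | Y ≥ 4] = (23/9) / (5/9) = 23/5.

23/5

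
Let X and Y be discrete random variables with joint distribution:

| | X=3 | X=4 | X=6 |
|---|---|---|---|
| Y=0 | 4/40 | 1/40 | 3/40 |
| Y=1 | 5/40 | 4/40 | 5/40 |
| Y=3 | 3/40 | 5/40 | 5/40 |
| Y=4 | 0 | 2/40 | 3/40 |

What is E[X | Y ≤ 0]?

P(Y ≤ 0) = 1/5.
Σ X·P over the event = 3·(4/40) + 4·(1/40) + 6·(3/40) = 17/20.
E[X | Y ≤ 0] = (17/20) / (1/5) = 17/4.

17/4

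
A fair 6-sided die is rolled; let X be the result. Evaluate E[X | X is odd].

3

Given X is odd, X is equally likely to be any of {1, 3, 5}.
E[X | X is odd] = (1 + 3 + 5) / 3 = 3.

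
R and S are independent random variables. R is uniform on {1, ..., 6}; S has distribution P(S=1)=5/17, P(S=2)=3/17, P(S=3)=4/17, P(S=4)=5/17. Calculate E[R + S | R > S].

394/59

P(R > S) = 59/102.
Summing (R+S)·P(x,y) over outcomes with R > S gives 197/51.
E[R + S | R > S] = (197/51) / (59/102) = 394/59.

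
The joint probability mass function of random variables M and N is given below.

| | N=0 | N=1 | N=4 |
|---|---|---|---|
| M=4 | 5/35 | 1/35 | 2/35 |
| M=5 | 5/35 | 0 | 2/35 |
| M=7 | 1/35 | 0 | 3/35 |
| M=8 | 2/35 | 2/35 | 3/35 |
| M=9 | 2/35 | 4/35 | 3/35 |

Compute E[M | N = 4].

90/13

P(N = 4) = 13/35.
Σ M·P over the event = 4·(2/35) + 5·(2/35) + 7·(3/35) + 8·(3/35) + 9·(3/35) = 18/7.
E[M | N = 4] = (18/7) / (13/35) = 90/13.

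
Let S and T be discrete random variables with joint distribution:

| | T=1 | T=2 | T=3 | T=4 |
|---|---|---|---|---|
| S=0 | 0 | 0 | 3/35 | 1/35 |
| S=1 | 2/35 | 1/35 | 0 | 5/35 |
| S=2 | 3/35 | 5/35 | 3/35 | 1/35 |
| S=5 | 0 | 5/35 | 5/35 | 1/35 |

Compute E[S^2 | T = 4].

17/4

P(T = 4) = 8/35.
Σ S^2·P over the event = 0·(1/35) + 1·(5/35) + 4·(1/35) + 25·(1/35) = 34/35.
E[S^2 | T = 4] = (34/35) / (8/35) = 17/4.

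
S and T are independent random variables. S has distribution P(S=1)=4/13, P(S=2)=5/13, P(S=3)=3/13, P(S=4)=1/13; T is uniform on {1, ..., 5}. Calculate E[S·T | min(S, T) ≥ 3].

13

P(min(S, T) ≥ 3) = 12/65.
Summing ST·P(x,y) over outcomes with min(S, T) ≥ 3 gives 12/5.
E[S·T | min(S, T) ≥ 3] = (12/5) / (12/65) = 13.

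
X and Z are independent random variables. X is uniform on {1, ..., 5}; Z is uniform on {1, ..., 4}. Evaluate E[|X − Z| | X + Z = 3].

P(X + Z = 3) = 1/10.
Summing |X−Z|·P(x,y) over outcomes with X + Z = 3 gives 1/10.
E[|X − Z| | X + Z = 3] = (1/10) / (1/10) = 1.

1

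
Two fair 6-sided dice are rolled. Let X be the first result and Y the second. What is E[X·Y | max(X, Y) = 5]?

125/9

Outcomes with max(X, Y) = 5: (1,5), (2,5), (3,5), (4,5), (5,1), (5,2), (5,3), (5,4), (5,5), each with probability 1/36.
E[X·Y | max(X, Y) = 5] = (5 + 10 + 15 + 20 + 5 + 10 + 15 + 20 + 25) / 9 = 125/9.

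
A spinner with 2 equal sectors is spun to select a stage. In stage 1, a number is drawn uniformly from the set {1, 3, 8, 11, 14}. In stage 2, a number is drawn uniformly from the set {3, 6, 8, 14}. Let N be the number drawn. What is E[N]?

303/40

E[N | stage 1] = (1+3+8+11+14)/5 = 37/5.
E[N | stage 2] = (3+6+8+14)/4 = 31/4.
By the law of total expectation,
E[N] = (1/2)·(37/5) + (1/2)·(31/4) = 303/40.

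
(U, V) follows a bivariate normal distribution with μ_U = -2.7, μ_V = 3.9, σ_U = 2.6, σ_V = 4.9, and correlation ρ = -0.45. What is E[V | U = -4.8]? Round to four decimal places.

E[V | U=x] = μ_V + ρ(σ_V/σ_U)(x − μ_U) for jointly normal variables.
E[V | U=-4.8] = 3.9 + (-0.45)·(4.9/2.6)·(-4.8 − (-2.7)) = 3.9 + (-0.84808)·(-2.1) = 5.6810.

5.6810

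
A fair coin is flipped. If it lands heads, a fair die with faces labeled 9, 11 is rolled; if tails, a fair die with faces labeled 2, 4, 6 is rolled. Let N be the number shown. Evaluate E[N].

7

E[N | heads] = (9+11)/2 = 10.
E[N | tails] = (2+4+6)/3 = 4.
By the law of total expectation,
E[N] = (1/2)·(10) + (1/2)·(4) = 7.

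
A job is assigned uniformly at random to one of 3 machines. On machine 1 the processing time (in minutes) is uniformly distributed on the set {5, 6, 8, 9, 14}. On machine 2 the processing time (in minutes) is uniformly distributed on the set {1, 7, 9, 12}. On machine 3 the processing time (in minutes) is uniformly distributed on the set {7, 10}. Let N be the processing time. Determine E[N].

161/20

E[N | machine 1] = (5+6+8+9+14)/5 = 42/5.
E[N | machine 2] = (1+7+9+12)/4 = 29/4.
E[N | machine 3] = (7+10)/2 = 17/2.
By the law of total expectation,
E[N] = (1/3)·(42/5) + (1/3)·(29/4) + (1/3)·(17/2) = 161/20.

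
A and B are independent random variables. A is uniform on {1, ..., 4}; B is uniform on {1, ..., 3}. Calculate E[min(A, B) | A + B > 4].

13/6

P(A + B > 4) = 1/2.
Summing min(A,B)·P(x,y) over outcomes with A + B > 4 gives 13/12.
E[min(A, B) | A + B > 4] = (13/12) / (1/2) = 13/6.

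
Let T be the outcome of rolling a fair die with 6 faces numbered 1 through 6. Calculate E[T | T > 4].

11/2

Given T > 4, T is equally likely to be any of {5, 6}.
E[T | T > 4] = (5 + 6) / 2 = 11/2.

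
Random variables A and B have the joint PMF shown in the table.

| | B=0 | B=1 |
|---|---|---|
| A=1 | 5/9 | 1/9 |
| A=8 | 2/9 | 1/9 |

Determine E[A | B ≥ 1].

9/2

P(B ≥ 1) = 2/9.
Σ A·P over the event = 1·(1/9) + 8·(1/9) = 1.
E[A | B ≥ 1] = (1) / (2/9) = 9/2.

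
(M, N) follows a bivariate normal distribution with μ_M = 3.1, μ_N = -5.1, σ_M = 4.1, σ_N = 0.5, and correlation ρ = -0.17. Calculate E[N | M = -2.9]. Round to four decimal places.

E[N | M=x] = μ_N + ρ(σ_N/σ_M)(x − μ_M) for jointly normal variables.
E[N | M=-2.9] = -5.1 + (-0.17)·(0.5/4.1)·(-2.9 − (3.1)) = -5.1 + (-0.020732)·(-6) = -4.9756.

-4.9756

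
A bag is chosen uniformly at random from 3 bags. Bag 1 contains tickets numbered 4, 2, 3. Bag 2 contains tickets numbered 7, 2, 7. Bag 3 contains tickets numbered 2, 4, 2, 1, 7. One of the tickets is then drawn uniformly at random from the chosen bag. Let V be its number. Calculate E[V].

173/45

E[V | bag 1] = (4+2+3)/3 = 3.
E[V | bag 2] = (7+2+7)/3 = 16/3.
E[V | bag 3] = (2+4+2+1+7)/5 = 16/5.
By the law of total expectation,
E[V] = (1/3)·(3) + (1/3)·(16/3) + (1/3)·(16/5) = 173/45.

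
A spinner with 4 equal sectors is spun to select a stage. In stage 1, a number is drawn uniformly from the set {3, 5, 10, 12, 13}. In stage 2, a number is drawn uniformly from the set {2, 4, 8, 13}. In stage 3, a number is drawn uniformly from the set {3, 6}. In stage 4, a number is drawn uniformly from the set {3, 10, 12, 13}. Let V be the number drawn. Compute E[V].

587/80

E[V | stage 1] = (3+5+10+12+13)/5 = 43/5.
E[V | stage 2] = (2+4+8+13)/4 = 27/4.
E[V | stage 3] = (3+6)/2 = 9/2.
E[V | stage 4] = (3+10+12+13)/4 = 19/2.
By the law of total expectation,
E[V] = (1/4)·(43/5) + (1/4)·(27/4) + (1/4)·(9/2) + (1/4)·(19/2) = 587/80.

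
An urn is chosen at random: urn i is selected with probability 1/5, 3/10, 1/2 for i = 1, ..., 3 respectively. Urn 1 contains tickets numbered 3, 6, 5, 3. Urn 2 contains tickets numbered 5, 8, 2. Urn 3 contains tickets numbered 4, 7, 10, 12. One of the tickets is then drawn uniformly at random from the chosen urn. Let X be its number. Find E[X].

E[X | urn 1] = (3+6+5+3)/4 = 17/4.
E[X | urn 2] = (5+8+2)/3 = 5.
E[X | urn 3] = (4+7+10+12)/4 = 33/4.
By the law of total expectation,
E[X] = (1/5)·(17/4) + (3/10)·(5) + (1/2)·(33/4) = 259/40.

259/40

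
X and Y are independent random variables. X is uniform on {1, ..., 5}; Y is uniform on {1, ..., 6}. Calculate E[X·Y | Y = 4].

Outcomes with Y = 4: (1,4), (2,4), (3,4), (4,4), (5,4), each with probability 1/30.
E[X·Y | Y = 4] = (4 + 8 + 12 + 16 + 20) / 5 = 12.

12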